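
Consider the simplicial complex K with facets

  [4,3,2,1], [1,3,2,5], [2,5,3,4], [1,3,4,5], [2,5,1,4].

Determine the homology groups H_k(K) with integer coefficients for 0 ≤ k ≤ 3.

Order the vertices as 1 < 2 < 3 < 4 < 5. Listing each simplex with vertices in this order, K has dimension 3 with simplices:

  0-simplices (5): [1], [2], [3], [4], [5]
  1-simplices (10): [1,2], [1,3], [1,4], [1,5], [2,3], [2,4], [2,5], [3,4], [3,5], [4,5]
  2-simplices (10): [1,2,3], [1,2,4], [1,2,5], [1,3,4], [1,3,5], [1,4,5], [2,3,4], [2,3,5], [2,4,5], [3,4,5]
  3-simplices (5): [1,2,3,4], [1,2,3,5], [1,2,4,5], [1,3,4,5], [2,3,4,5]

so the chain groups are C_0 ≅ Z^5, C_1 ≅ Z^10, C_2 ≅ Z^10, C_3 ≅ Z^5.

∂_1: C_1 → C_0 is given by ∂[p,q] = [q] − [p].
The 5×10 boundary matrix has rank 4 and Smith normal form diag(1,1,1,1).

The boundary map ∂_2: C_2 → C_1 sends each 2-simplex [p,q,r] to [q,r] − [p,r] + [p,q]. For instance
  ∂[1,2,3] = [2,3] − [1,3] + [1,2],
  ∂[1,4,5] = [4,5] − [1,5] + [1,4].
As a 10×10 matrix over Z this has rank 6, with invariant factors (1,1,1,1,1,1).

The boundary map ∂_3: C_3 → C_2 sends each 3-simplex σ to the alternating sum Σ_i (−1)^i (σ with its i-th vertex removed). For instance
  ∂[1,3,4,5] = [3,4,5] − [1,4,5] + [1,3,5] − [1,3,4],
  ∂[1,2,4,5] = [2,4,5] − [1,4,5] + [1,2,5] − [1,2,4].
This gives a 10×5 integer matrix of rank 4; reducing to Smith normal form yields diagonal entries (1,1,1,1).

Computing H_k = (kernel of ∂_k) / (image of ∂_{k+1}):

  H_0: rank C_0 − rank ∂_1 = 5 − 4 = 1, and the invariant factors of ∂_1 are all 1, so H_0 = Z.
  H_1: rank ker ∂_1 − rank ∂_2 = (10 − 4) − 6 = 0, and the invariant factors of ∂_2 are all 1, so H_1 = 0.
  H_2: rank ker ∂_2 − rank ∂_3 = (10 − 6) − 4 = 0, and the invariant factors of ∂_3 are all 1, so H_2 = 0.
  H_3: rank ker ∂_3 − rank ∂_4 = (5 − 4) − 0 = 1, and there is no ∂_4, so H_3 = Z.

(K is a triangulation of the 3-sphere S^3.)

H_0 = Z,  H_1 = 0,  H_2 = 0,  H_3 = Z.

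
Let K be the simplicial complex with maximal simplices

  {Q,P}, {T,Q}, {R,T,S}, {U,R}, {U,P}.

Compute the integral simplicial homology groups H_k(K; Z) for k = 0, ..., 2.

H_0 ≅ Z,  H_1 ≅ Z,  H_2 = 0.

We work with the vertex ordering P < Q < R < S < T < U. The simplices of K, each written with vertices in increasing order, are:

  0-simplices (6): P, Q, R, S, T, U
  1-simplices (7): PQ, PU, QT, RS, RT, RU, ST
  2-simplices (1): RST

Hence C_0 ≅ Z^6, C_1 ≅ Z^7, C_2 ≅ Z^1.

∂_1: C_1 → C_0 sends each edge [p,q] (with p < q) to q − p. For instance
  ∂RU = U − R.
The 6×7 boundary matrix has rank 5 and Smith normal form diag(1,1,1,1,1).

∂_2: C_2 → C_1 sends each 2-simplex [p,q,r] to [q,r] − [p,r] + [p,q]. For instance
  ∂RST = ST − RT + RS.
This gives a 7×1 integer matrix of rank 1; reducing to Smith normal form yields diagonal entries (1).

Computing H_k = (kernel of ∂_k) / (image of ∂_{k+1}):

  H_0: rank C_0 − rank ∂_1 = 6 − 5 = 1, and the invariant factors of ∂_1 are all 1, so H_0 ≅ Z.
  H_1: rank ker ∂_1 − rank ∂_2 = (7 − 5) − 1 = 1, and the invariant factors of ∂_2 are all 1, so H_1 ≅ Z.
  H_2: rank ker ∂_2 − rank ∂_3 = (1 − 1) − 0 = 0, and there is no ∂_3, so H_2 ≅ 0.

As a check, the Euler characteristic is 6 − 7 + 1 = 0, which agrees with 1 − 1 + 0 = 0.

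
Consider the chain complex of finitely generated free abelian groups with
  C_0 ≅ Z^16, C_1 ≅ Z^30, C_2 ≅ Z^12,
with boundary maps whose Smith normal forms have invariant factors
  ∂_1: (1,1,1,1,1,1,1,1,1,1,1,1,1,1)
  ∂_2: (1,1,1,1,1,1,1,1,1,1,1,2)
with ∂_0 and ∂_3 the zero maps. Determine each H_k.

H_0: b_0 = 16 − 0 − 14 = 2; torsion from ∂_1 factors > 1: none. So H_0 ≅ Z^2.
H_1: b_1 = 30 − 14 − 12 = 4; torsion from ∂_2 factors > 1: [2]. So H_1 ≅ Z^4 ⊕ Z/2.
H_2: b_2 = 12 − 12 − 0 = 0; torsion from ∂_3 factors > 1: none. So H_2 ≅ 0.

H_0 ≅ Z^2,  H_1 ≅ Z^4 ⊕ Z/2,  H_2 = 0.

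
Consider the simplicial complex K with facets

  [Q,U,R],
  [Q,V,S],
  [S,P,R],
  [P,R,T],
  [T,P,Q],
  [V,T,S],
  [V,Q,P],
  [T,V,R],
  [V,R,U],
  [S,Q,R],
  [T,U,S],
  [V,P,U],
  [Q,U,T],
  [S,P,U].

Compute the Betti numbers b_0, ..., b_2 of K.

We work with the vertex ordering P < Q < R < S < T < U < V. The simplices of K, each written with vertices in increasing order, are:

  0-simplices (7): P, Q, R, S, T, U, V
  1-simplices (21): PQ, PR, PS, PT, PU, PV, QR, QS, QT, QU, QV, RS, RT, RU, RV, ST, SU, SV, TU, TV, UV
  2-simplices (14): PQT, PQV, PRS, PRT, PSU, PUV, QRS, QRU, QSV, QTU, RTV, RUV, STU, STV

Hence C_0 ≅ Z^7, C_1 ≅ Z^21, C_2 ≅ Z^14.

Boundary ∂_1: C_1 → C_0 maps an edge to its endpoints' difference, ∂[p,q] = q − p. For instance
  ∂RS = S − R.
As a 7×21 matrix over Z this has rank 6, with invariant factors (1,1,1,1,1,1).

∂_2: C_2 → C_1 acts by ∂[p,q,r] = [q,r] − [p,r] + [p,q]. For instance
  ∂PQT = QT − PT + PQ,
  ∂PRS = RS − PS + PR.
As a 21×14 matrix over Z this has rank 13, with invariant factors (1,1,1,1,1,1,1,1,1,1,1,1,1).

Now H_k = ker ∂_k / im ∂_{k+1}, so:

  H_0: rank C_0 − rank ∂_1 = 7 − 6 = 1, and the invariant factors of ∂_1 are all 1, so H_0 ≅ Z.
  H_1: rank ker ∂_1 − rank ∂_2 = (21 − 6) − 13 = 2, and the invariant factors of ∂_2 are all 1, so H_1 ≅ Z^2.
  H_2: rank ker ∂_2 − rank ∂_3 = (14 − 13) − 0 = 1, and there is no ∂_3, so H_2 ≅ Z.

Hence the Betti numbers are b_0 = 1, b_1 = 2, b_2 = 1.

b_0 = 1, b_1 = 2, b_2 = 1.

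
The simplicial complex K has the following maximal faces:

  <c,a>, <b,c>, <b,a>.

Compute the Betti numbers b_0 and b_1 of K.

K has 3 vertices, 3 edges.
rank ∂_0 = 0, rank ∂_1 = 2 ⇒ b_0 = 3 − 0 − 2 = 1; all invariant factors of ∂_1 are 1 so no torsion. So H_0 ≅ Z.
rank ∂_1 = 2, rank ∂_2 = 0 ⇒ b_1 = 3 − 2 − 0 = 1. So H_1 ≅ Z.

b_0 = 1, b_1 = 1.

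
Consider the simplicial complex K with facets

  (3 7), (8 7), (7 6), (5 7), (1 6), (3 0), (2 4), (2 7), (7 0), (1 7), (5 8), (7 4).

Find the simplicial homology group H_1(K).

Order the vertices as 0 < 1 < 2 < 3 < 4 < 5 < 6 < 7 < 8. Listing each simplex with vertices in this order, K has dimension 1 with simplices:

  0-simplices (9): [0], [1], [2], [3], [4], [5], [6], [7], [8]
  1-simplices (12): [0,3], [0,7], [1,6], [1,7], [2,4], [2,7], [3,7], [4,7], [5,7], [5,8], [6,7], [7,8]

Hence C_0 ≅ Z^9, C_1 ≅ Z^12.

∂_1: C_1 → C_0 is given by ∂[p,q] = [q] − [p].
The resulting 9×12 matrix has rank 8, and its Smith normal form has invariant factors (1,1,1,1,1,1,1,1).

From H_k ≅ ker(∂_k) / im(∂_{k+1}) we obtain:

  H_1: rank ker ∂_1 − rank ∂_2 = (12 − 8) − 0 = 4, and there is no ∂_2, so H_1 = Z^4.

H_1 ≅ Z^4.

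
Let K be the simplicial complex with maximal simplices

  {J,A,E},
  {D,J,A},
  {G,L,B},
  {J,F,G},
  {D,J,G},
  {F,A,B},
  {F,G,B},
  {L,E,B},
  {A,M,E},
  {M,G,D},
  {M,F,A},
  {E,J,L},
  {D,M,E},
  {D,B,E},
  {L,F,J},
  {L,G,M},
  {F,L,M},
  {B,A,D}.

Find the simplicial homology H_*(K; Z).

We work with the vertex ordering A < B < D < E < F < G < J < L < M. The simplices of K, each written with vertices in increasing order, are:

  0-simplices (9): A, B, D, E, F, G, J, L, M
  1-simplices (27): AB, AD, AE, AF, AJ, AM, BD, BE, BF, BG, BL, DE, DG, DJ, DM, EJ, EL, EM, FG, FJ, FL, FM, GJ, GL, GM, JL, LM
  2-simplices (18): ABD, ABF, ADJ, AEJ, AEM, AFM, BDE, BEL, BFG, BGL, DEM, DGJ, DGM, EJL, FGJ, FJL, FLM, GLM

so the chain groups are C_0 ≅ Z^9, C_1 ≅ Z^27, C_2 ≅ Z^18.

∂_1: C_1 → C_0 sends each edge [p,q] (with p < q) to q − p.
This gives a 9×27 integer matrix of rank 8; reducing to Smith normal form yields diagonal entries (1,1,1,1,1,1,1,1).

The boundary map ∂_2: C_2 → C_1 maps a triangle to the signed sum of its edges. For instance
  ∂FJL = JL − FL + FJ,
  ∂AEM = EM − AM + AE.
This gives a 27×18 integer matrix of rank 18; reducing to Smith normal form yields diagonal entries (1,1,1,1,1,1,1,1,1,1,1,1,1,1,1,1,1,2).

Now H_k = ker ∂_k / im ∂_{k+1}, so:

  H_0: rank C_0 − rank ∂_1 = 9 − 8 = 1, and the invariant factors of ∂_1 are all 1, so H_0 = Z.
  H_1: rank ker ∂_1 − rank ∂_2 = (27 − 8) − 18 = 1, and ∂_2 has invariant factor 2 > 1, so H_1 = Z × Z/2.
  H_2: rank ker ∂_2 − rank ∂_3 = (18 − 18) − 0 = 0, and there is no ∂_3, so H_2 = 0.

As a check, the Euler characteristic is 9 − 27 + 18 = 0, which agrees with 1 − 1 + 0 = 0.

H_0 = Z,  H_1 = Z × Z/2,  H_2 = 0.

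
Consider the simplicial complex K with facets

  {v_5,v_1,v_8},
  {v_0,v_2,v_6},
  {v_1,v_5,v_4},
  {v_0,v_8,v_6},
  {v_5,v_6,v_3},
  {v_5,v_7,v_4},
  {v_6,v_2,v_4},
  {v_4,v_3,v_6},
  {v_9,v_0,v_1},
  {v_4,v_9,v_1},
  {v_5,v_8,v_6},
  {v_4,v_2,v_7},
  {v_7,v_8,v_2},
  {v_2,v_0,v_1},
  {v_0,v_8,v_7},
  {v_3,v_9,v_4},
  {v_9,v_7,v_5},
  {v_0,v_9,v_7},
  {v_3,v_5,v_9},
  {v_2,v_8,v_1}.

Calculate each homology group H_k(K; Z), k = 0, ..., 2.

Take the total order v_0 < v_1 < v_2 < v_3 < v_4 < v_5 < v_6 < v_7 < v_8 < v_9 on the vertex set. Then K (dimension 2) consists of the simplices:

  0-simplices (10): [v_0], [v_1], [v_2], [v_3], [v_4], [v_5], [v_6], [v_7], [v_8], [v_9]
  1-simplices (30): (30 of them)
  2-simplices (20): (20 of them)

giving chain groups C_0 ≅ Z^10, C_1 ≅ Z^30, C_2 ≅ Z^20.

The boundary map ∂_1: C_1 → C_0 is given by ∂[p,q] = [q] − [p]. For instance
  ∂[v_2,v_7] = [v_7] − [v_2].
As a 10×30 matrix over Z this has rank 9, with invariant factors (1,1,1,1,1,1,1,1,1).

The boundary map ∂_2: C_2 → C_1 maps a triangle to the signed sum of its edges. For instance
  ∂[v_1,v_4,v_9] = [v_4,v_9] − [v_1,v_9] + [v_1,v_4],
  ∂[v_2,v_4,v_6] = [v_4,v_6] − [v_2,v_6] + [v_2,v_4].
This gives a 30×20 integer matrix of rank 20; reducing to Smith normal form yields diagonal entries (1,1,1,1,1,1,1,1,1,1,1,1,1,1,1,1,1,1,1,2).

Reading off H_k = ker ∂_k / im ∂_{k+1}:

  H_0: rank C_0 − rank ∂_1 = 10 − 9 = 1, and the invariant factors of ∂_1 are all 1, so H_0 = Z.
  H_1: rank ker ∂_1 − rank ∂_2 = (30 − 9) − 20 = 1, and ∂_2 has invariant factor 2 > 1, so H_1 = Z ⊕ Z_2.
  H_2: rank ker ∂_2 − rank ∂_3 = (20 − 20) − 0 = 0, and there is no ∂_3, so H_2 = 0.

As a check, the Euler characteristic is 10 − 30 + 20 = 0, which agrees with 1 − 1 + 0 = 0.
(K is a triangulation of the Klein bottle.)

H_0 = Z,  H_1 = Z ⊕ Z_2,  H_2 = 0.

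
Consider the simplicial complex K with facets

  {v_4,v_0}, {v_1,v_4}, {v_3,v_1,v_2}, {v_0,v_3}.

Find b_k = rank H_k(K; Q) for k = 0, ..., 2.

b_0 = 1, b_1 = 1, b_2 = 0.

K has 5 vertices, 6 edges, 1 triangle.
rank ∂_0 = 0, rank ∂_1 = 4 ⇒ b_0 = 5 − 0 − 4 = 1; all invariant factors of ∂_1 are 1 so no torsion. So H_0 = Z.
rank ∂_1 = 4, rank ∂_2 = 1 ⇒ b_1 = 6 − 4 − 1 = 1; all invariant factors of ∂_2 are 1 so no torsion. So H_1 = Z.
rank ∂_2 = 1, rank ∂_3 = 0 ⇒ b_2 = 1 − 1 − 0 = 0. So H_2 = 0.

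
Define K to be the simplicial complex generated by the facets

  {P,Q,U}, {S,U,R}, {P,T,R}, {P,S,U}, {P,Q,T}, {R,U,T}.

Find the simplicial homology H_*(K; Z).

H_0 = Z,  H_1 = Z,  H_2 = 0.

We work with the vertex ordering P < Q < R < S < T < U. The simplices of K, each written with vertices in increasing order, are:

  0-simplices (6): P, Q, R, S, T, U
  1-simplices (12): PQ, PR, PS, PT, PU, QT, QU, RS, RT, RU, SU, TU
  2-simplices (6): PQT, PQU, PRT, PSU, RSU, RTU

Hence C_0 ≅ Z^6, C_1 ≅ Z^12, C_2 ≅ Z^6.

∂_1: C_1 → C_0 is given by ∂[p,q] = [q] − [p]. For instance
  ∂RS = S − R.
This gives a 6×12 integer matrix of rank 5; reducing to Smith normal form yields diagonal entries (1,1,1,1,1).

∂_2: C_2 → C_1 maps a triangle to the signed sum of its edges. For instance
  ∂RSU = SU − RU + RS,
  ∂PQU = QU − PU + PQ.
This gives a 12×6 integer matrix of rank 6; reducing to Smith normal form yields diagonal entries (1,1,1,1,1,1).

Now H_k = ker ∂_k / im ∂_{k+1}, so:

  H_0: rank C_0 − rank ∂_1 = 6 − 5 = 1, and the invariant factors of ∂_1 are all 1, so H_0 = Z.
  H_1: rank ker ∂_1 − rank ∂_2 = (12 − 5) − 6 = 1, and the invariant factors of ∂_2 are all 1, so H_1 = Z.
  H_2: rank ker ∂_2 − rank ∂_3 = (6 − 6) − 0 = 0, and there is no ∂_3, so H_2 = 0.

As a check, the Euler characteristic is 6 − 12 + 6 = 0, which agrees with 1 − 1 + 0 = 0.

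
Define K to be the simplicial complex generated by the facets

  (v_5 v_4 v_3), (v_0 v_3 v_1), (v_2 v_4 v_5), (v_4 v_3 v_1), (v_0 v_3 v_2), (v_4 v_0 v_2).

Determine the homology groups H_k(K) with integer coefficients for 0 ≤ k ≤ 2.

H_0 = Z,  H_1 = Z,  H_2 = 0.

Order the vertices as v_0 < v_1 < v_2 < v_3 < v_4 < v_5. Listing each simplex with vertices in this order, K has dimension 2 with simplices:

  0-simplices (6): [v_0], [v_1], [v_2], [v_3], [v_4], [v_5]
  1-simplices (12): [v_0,v_1], [v_0,v_2], [v_0,v_3], [v_0,v_4], [v_1,v_3], [v_1,v_4], [v_2,v_3], [v_2,v_4], [v_2,v_5], [v_3,v_4], [v_3,v_5], [v_4,v_5]
  2-simplices (6): [v_0,v_1,v_3], [v_0,v_2,v_3], [v_0,v_2,v_4], [v_1,v_3,v_4], [v_2,v_4,v_5], [v_3,v_4,v_5]

so the chain groups are C_0 ≅ Z^6, C_1 ≅ Z^12, C_2 ≅ Z^6.

The boundary map ∂_1: C_1 → C_0 is given by ∂[p,q] = [q] − [p].
The 6×12 boundary matrix has rank 5 and Smith normal form diag(1,1,1,1,1).

The boundary map ∂_2: C_2 → C_1 acts by ∂[p,q,r] = [q,r] − [p,r] + [p,q]. For instance
  ∂[v_0,v_2,v_4] = [v_2,v_4] − [v_0,v_4] + [v_0,v_2],
  ∂[v_1,v_3,v_4] = [v_3,v_4] − [v_1,v_4] + [v_1,v_3].
This gives a 12×6 integer matrix of rank 6; reducing to Smith normal form yields diagonal entries (1,1,1,1,1,1).

Reading off H_k = ker ∂_k / im ∂_{k+1}:

  H_0: rank C_0 − rank ∂_1 = 6 − 5 = 1, and the invariant factors of ∂_1 are all 1, so H_0 = Z.
  H_1: rank ker ∂_1 − rank ∂_2 = (12 − 5) − 6 = 1, and the invariant factors of ∂_2 are all 1, so H_1 = Z.
  H_2: rank ker ∂_2 − rank ∂_3 = (6 − 6) − 0 = 0, and there is no ∂_3, so H_2 = 0.

As a check, the Euler characteristic is 6 − 12 + 6 = 0, which agrees with 1 − 1 + 0 = 0.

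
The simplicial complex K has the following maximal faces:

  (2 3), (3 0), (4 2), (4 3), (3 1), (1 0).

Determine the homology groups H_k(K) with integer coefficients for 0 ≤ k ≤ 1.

K has 5 vertices, 6 edges.
rank ∂_0 = 0, rank ∂_1 = 4 ⇒ b_0 = 5 − 0 − 4 = 1; all invariant factors of ∂_1 are 1 so no torsion. So H_0 = Z.
rank ∂_1 = 4, rank ∂_2 = 0 ⇒ b_1 = 6 − 4 − 0 = 2. So H_1 = Z^2.

H_0 ≅ Z,  H_1 ≅ Z^2.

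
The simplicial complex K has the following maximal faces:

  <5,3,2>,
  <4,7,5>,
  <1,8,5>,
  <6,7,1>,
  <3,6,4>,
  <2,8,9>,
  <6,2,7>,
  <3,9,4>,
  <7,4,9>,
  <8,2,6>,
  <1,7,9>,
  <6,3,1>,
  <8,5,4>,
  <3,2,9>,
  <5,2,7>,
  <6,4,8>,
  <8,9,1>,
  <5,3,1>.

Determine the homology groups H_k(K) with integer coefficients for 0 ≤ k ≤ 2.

Order the vertices as 1 < 2 < 3 < 4 < 5 < 6 < 7 < 8 < 9. Listing each simplex with vertices in this order, K has dimension 2 with simplices:

  0-simplices (9): [1], [2], [3], [4], [5], [6], [7], [8], [9]
  1-simplices (27): (27 of them)
  2-simplices (18): [1,3,5], [1,3,6], [1,5,8], [1,6,7], [1,7,9], [1,8,9], [2,3,5], [2,3,9], [2,5,7], [2,6,7], [2,6,8], [2,8,9], [3,4,6], [3,4,9], [4,5,7], [4,5,8], [4,6,8], [4,7,9]

so the chain groups are C_0 ≅ Z^9, C_1 ≅ Z^27, C_2 ≅ Z^18.

The boundary map ∂_1: C_1 → C_0 is given by ∂[p,q] = [q] − [p].
As a 9×27 matrix over Z this has rank 8, with invariant factors (1,1,1,1,1,1,1,1).

The boundary map ∂_2: C_2 → C_1 maps a triangle to the signed sum of its edges. For instance
  ∂[1,6,7] = [6,7] − [1,7] + [1,6],
  ∂[1,3,5] = [3,5] − [1,5] + [1,3].
The 27×18 boundary matrix has rank 17 and Smith normal form diag(1,1,1,1,1,1,1,1,1,1,1,1,1,1,1,1,1).

From H_k ≅ ker(∂_k) / im(∂_{k+1}) we obtain:

  H_0: rank C_0 − rank ∂_1 = 9 − 8 = 1, and the invariant factors of ∂_1 are all 1, so H_0 ≅ Z.
  H_1: rank ker ∂_1 − rank ∂_2 = (27 − 8) − 17 = 2, and the invariant factors of ∂_2 are all 1, so H_1 ≅ Z^2.
  H_2: rank ker ∂_2 − rank ∂_3 = (18 − 17) − 0 = 1, and there is no ∂_3, so H_2 ≅ Z.

(K is a triangulation of the torus T^2.)

H_0 ≅ Z,  H_1 ≅ Z^2,  H_2 ≅ Z.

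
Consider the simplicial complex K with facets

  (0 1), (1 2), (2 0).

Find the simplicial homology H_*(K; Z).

Take the total order 0 < 1 < 2 on the vertex set. Then K (dimension 1) consists of the simplices:

  0-simplices (3): [0], [1], [2]
  1-simplices (3): [0,1], [0,2], [1,2]

giving chain groups C_0 ≅ Z^3, C_1 ≅ Z^3.

Boundary ∂_1: C_1 → C_0 is given by ∂[p,q] = [q] − [p].
The 3×3 boundary matrix has rank 2 and Smith normal form diag(1,1).

Now H_k = ker ∂_k / im ∂_{k+1}, so:

  H_0: rank C_0 − rank ∂_1 = 3 − 2 = 1, and the invariant factors of ∂_1 are all 1, so H_0 = Z.
  H_1: rank ker ∂_1 − rank ∂_2 = (3 − 2) − 0 = 1, and there is no ∂_2, so H_1 = Z.

As a check, the Euler characteristic is 3 − 3 = 0, which agrees with 1 − 1 = 0.

H_0 ≅ Z,  H_1 ≅ Z.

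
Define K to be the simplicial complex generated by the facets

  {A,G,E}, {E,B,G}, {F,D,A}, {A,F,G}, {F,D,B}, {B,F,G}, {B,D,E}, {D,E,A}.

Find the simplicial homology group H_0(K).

H_0 = Z.

Fix the vertex order A < B < D < E < F < G and write every simplex with vertices in increasing order. Then dim K = 2 and the simplices of K are:

  0-simplices (6): A, B, D, E, F, G
  1-simplices (12): AD, AE, AF, AG, BD, BE, BF, BG, DE, DF, EG, FG
  2-simplices (8): ADE, ADF, AEG, AFG, BDE, BDF, BEG, BFG

so the chain groups are C_0 ≅ Z^6, C_1 ≅ Z^12, C_2 ≅ Z^8.

Boundary ∂_1: C_1 → C_0 is given by ∂[p,q] = [q] − [p]. For instance
  ∂AF = F − A.
This gives a 6×12 integer matrix of rank 5; reducing to Smith normal form yields diagonal entries (1,1,1,1,1).

The boundary map ∂_2: C_2 → C_1 maps a triangle to the signed sum of its edges. For instance
  ∂AEG = EG − AG + AE,
  ∂BDE = DE − BE + BD.
The resulting 12×8 matrix has rank 7, and its Smith normal form has invariant factors (1,1,1,1,1,1,1).

Computing H_k = (kernel of ∂_k) / (image of ∂_{k+1}):

  H_0: rank C_0 − rank ∂_1 = 6 − 5 = 1, and the invariant factors of ∂_1 are all 1, so H_0 = Z.

(K is a triangulation of the 2-sphere S^2.)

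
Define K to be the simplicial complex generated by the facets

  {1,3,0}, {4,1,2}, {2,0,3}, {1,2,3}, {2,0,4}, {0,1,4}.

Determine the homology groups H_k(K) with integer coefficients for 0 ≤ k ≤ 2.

H_0 ≅ Z,  H_1 = 0,  H_2 ≅ Z.

Order the vertices as 0 < 1 < 2 < 3 < 4. Listing each simplex with vertices in this order, K has dimension 2 with simplices:

  0-simplices (5): [0], [1], [2], [3], [4]
  1-simplices (9): [0,1], [0,2], [0,3], [0,4], [1,2], [1,3], [1,4], [2,3], [2,4]
  2-simplices (6): [0,1,3], [0,1,4], [0,2,3], [0,2,4], [1,2,3], [1,2,4]

so the chain groups are C_0 ≅ Z^5, C_1 ≅ Z^9, C_2 ≅ Z^6.

Boundary ∂_1: C_1 → C_0 maps an edge to its endpoints' difference, ∂[p,q] = q − p. For instance
  ∂[1,3] = [3] − [1].
The 5×9 boundary matrix has rank 4 and Smith normal form diag(1,1,1,1).

The boundary map ∂_2: C_2 → C_1 acts by ∂[p,q,r] = [q,r] − [p,r] + [p,q]. For instance
  ∂[0,1,4] = [1,4] − [0,4] + [0,1],
  ∂[1,2,3] = [2,3] − [1,3] + [1,2].
As a 9×6 matrix over Z this has rank 5, with invariant factors (1,1,1,1,1).

Computing H_k = (kernel of ∂_k) / (image of ∂_{k+1}):

  H_0: rank C_0 − rank ∂_1 = 5 − 4 = 1, and the invariant factors of ∂_1 are all 1, so H_0 ≅ Z.
  H_1: rank ker ∂_1 − rank ∂_2 = (9 − 4) − 5 = 0, and the invariant factors of ∂_2 are all 1, so H_1 ≅ 0.
  H_2: rank ker ∂_2 − rank ∂_3 = (6 − 5) − 0 = 1, and there is no ∂_3, so H_2 ≅ Z.

(K is a triangulation of the 2-sphere S^2.)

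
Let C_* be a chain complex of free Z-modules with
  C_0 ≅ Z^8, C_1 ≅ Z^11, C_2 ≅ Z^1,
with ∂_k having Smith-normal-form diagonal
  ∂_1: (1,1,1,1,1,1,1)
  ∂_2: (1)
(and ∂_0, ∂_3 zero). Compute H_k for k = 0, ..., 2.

H_0: b_0 = 8 − 0 − 7 = 1; torsion from ∂_1 factors > 1: none. So H_0 ≅ Z.
H_1: b_1 = 11 − 7 − 1 = 3; torsion from ∂_2 factors > 1: none. So H_1 ≅ Z^3.
H_2: b_2 = 1 − 1 − 0 = 0; torsion from ∂_3 factors > 1: none. So H_2 ≅ 0.

H_0 ≅ Z,  H_1 ≅ Z^3,  H_2 = 0.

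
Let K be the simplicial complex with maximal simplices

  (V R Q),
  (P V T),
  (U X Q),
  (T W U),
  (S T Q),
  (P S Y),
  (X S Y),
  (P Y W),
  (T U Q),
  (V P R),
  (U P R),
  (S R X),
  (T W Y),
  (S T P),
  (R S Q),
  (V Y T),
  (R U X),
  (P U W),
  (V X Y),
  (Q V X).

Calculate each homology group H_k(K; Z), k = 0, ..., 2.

H_0 ≅ Z,  H_1 ≅ Z × Z/2,  H_2 = 0.

We work with the vertex ordering P < Q < R < S < T < U < V < W < X < Y. The simplices of K, each written with vertices in increasing order, are:

  0-simplices (10): P, Q, R, S, T, U, V, W, X, Y
  1-simplices (30): PR, PS, PT, PU, PV, PW, PY, QR, QS, QT, QU, QV, QX, RS, RU, RV, RX, ST, SX, SY, TU, TV, TW, TY, UW, UX, VX, VY, WY, XY
  2-simplices (20): PRU, PRV, PST, PSY, PTV, PUW, PWY, QRS, QRV, QST, QTU, QUX, QVX, RSX, RUX, SXY, TUW, TVY, TWY, VXY

so the chain groups are C_0 ≅ Z^10, C_1 ≅ Z^30, C_2 ≅ Z^20.

The boundary map ∂_1: C_1 → C_0 sends each edge [p,q] (with p < q) to q − p. For instance
  ∂QU = U − Q.
This gives a 10×30 integer matrix of rank 9; reducing to Smith normal form yields diagonal entries (1,1,1,1,1,1,1,1,1).

The boundary map ∂_2: C_2 → C_1 acts by ∂[p,q,r] = [q,r] − [p,r] + [p,q]. For instance
  ∂PRV = RV − PV + PR,
  ∂QUX = UX − QX + QU.
This gives a 30×20 integer matrix of rank 20; reducing to Smith normal form yields diagonal entries (1,1,1,1,1,1,1,1,1,1,1,1,1,1,1,1,1,1,1,2).

Reading off H_k = ker ∂_k / im ∂_{k+1}:

  H_0: rank C_0 − rank ∂_1 = 10 − 9 = 1, and the invariant factors of ∂_1 are all 1, so H_0 ≅ Z.
  H_1: rank ker ∂_1 − rank ∂_2 = (30 − 9) − 20 = 1, and ∂_2 has invariant factor 2 > 1, so H_1 ≅ Z × Z/2.
  H_2: rank ker ∂_2 − rank ∂_3 = (20 − 20) − 0 = 0, and there is no ∂_3, so H_2 ≅ 0.

As a check, the Euler characteristic is 10 − 30 + 20 = 0, which agrees with 1 − 1 + 0 = 0.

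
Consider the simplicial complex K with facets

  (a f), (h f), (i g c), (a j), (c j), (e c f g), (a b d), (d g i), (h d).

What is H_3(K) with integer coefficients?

H_3 = 0.

Order the vertices as a < b < c < d < e < f < g < h < i < j. Listing each simplex with vertices in this order, K has dimension 3 with simplices:

  0-simplices (10): a, b, c, d, e, f, g, h, i, j
  1-simplices (18): ab, ad, af, aj, bd, ce, cf, cg, ci, cj, dg, dh, di, ef, eg, fg, fh, gi
  2-simplices (7): abd, cef, ceg, cfg, cgi, dgi, efg
  3-simplices (1): cefg

Hence C_0 ≅ Z^10, C_1 ≅ Z^18, C_2 ≅ Z^7, C_3 ≅ Z^1.

Boundary ∂_1: C_1 → C_0 maps an edge to its endpoints' difference, ∂[p,q] = q − p.
The 10×18 boundary matrix has rank 9 and Smith normal form diag(1,1,1,1,1,1,1,1,1).

The boundary map ∂_2: C_2 → C_1 acts by ∂[p,q,r] = [q,r] − [p,r] + [p,q]. For instance
  ∂efg = fg − eg + ef,
  ∂cfg = fg − cg + cf.
The resulting 18×7 matrix has rank 6, and its Smith normal form has invariant factors (1,1,1,1,1,1).

Boundary ∂_3: C_3 → C_2 sends each 3-simplex σ to the alternating sum Σ_i (−1)^i (σ with its i-th vertex removed). For instance
  ∂cefg = efg − cfg + ceg − cef.
The resulting 7×1 matrix has rank 1, and its Smith normal form has invariant factors (1).

Computing H_k = (kernel of ∂_k) / (image of ∂_{k+1}):

  H_3: rank ker ∂_3 − rank ∂_4 = (1 − 1) − 0 = 0, and there is no ∂_4, so H_3 ≅ 0.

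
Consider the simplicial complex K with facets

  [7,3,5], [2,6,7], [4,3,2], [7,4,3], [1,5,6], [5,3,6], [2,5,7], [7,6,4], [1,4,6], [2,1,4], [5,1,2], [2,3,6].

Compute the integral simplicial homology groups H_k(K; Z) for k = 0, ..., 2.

H_0 = Z,  H_1 = Z/2,  H_2 = 0.

K has 7 vertices, 18 edges, 12 triangles.
rank ∂_0 = 0, rank ∂_1 = 6 ⇒ b_0 = 7 − 0 − 6 = 1; all invariant factors of ∂_1 are 1 so no torsion. So H_0 ≅ Z.
rank ∂_1 = 6, rank ∂_2 = 12 ⇒ b_1 = 18 − 6 − 12 = 0; ∂_2 has invariant factor(s) [2] giving torsion. So H_1 ≅ Z/2.
rank ∂_2 = 12, rank ∂_3 = 0 ⇒ b_2 = 12 − 12 − 0 = 0. So H_2 ≅ 0.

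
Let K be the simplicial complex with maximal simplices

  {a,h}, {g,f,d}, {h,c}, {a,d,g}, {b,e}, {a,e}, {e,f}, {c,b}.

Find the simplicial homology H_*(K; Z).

We work with the vertex ordering a < b < c < d < e < f < g < h. The simplices of K, each written with vertices in increasing order, are:

  0-simplices (8): a, b, c, d, e, f, g, h
  1-simplices (11): ad, ae, ag, ah, bc, be, ch, df, dg, ef, fg
  2-simplices (2): adg, dfg

Hence C_0 ≅ Z^8, C_1 ≅ Z^11, C_2 ≅ Z^2.

The boundary map ∂_1: C_1 → C_0 maps an edge to its endpoints' difference, ∂[p,q] = q − p. For instance
  ∂ah = h − a.
As a 8×11 matrix over Z this has rank 7, with invariant factors (1,1,1,1,1,1,1).

Boundary ∂_2: C_2 → C_1 sends each 2-simplex [p,q,r] to [q,r] − [p,r] + [p,q]. For instance
  ∂dfg = fg − dg + df,
  ∂adg = dg − ag + ad.
This gives a 11×2 integer matrix of rank 2; reducing to Smith normal form yields diagonal entries (1,1).

Computing H_k = (kernel of ∂_k) / (image of ∂_{k+1}):

  H_0: rank C_0 − rank ∂_1 = 8 − 7 = 1, and the invariant factors of ∂_1 are all 1, so H_0 = Z.
  H_1: rank ker ∂_1 − rank ∂_2 = (11 − 7) − 2 = 2, and the invariant factors of ∂_2 are all 1, so H_1 = Z^2.
  H_2: rank ker ∂_2 − rank ∂_3 = (2 − 2) − 0 = 0, and there is no ∂_3, so H_2 = 0.

H_0 = Z,  H_1 = Z^2,  H_2 = 0.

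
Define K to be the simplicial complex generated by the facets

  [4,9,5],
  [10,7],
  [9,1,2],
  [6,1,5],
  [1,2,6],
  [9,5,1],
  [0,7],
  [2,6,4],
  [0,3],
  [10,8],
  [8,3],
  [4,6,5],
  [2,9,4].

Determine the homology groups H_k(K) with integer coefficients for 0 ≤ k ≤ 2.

H_0 ≅ Z^2,  H_1 ≅ Z,  H_2 ≅ Z.

Take the total order 0 < 1 < 2 < 3 < 4 < 5 < 6 < 7 < 8 < 9 < 10 on the vertex set. Then K (dimension 2) consists of the simplices:

  0-simplices (11): [0], [1], [2], [3], [4], [5], [6], [7], [8], [9], [10]
  1-simplices (17): [0,3], [0,7], [1,2], [1,5], [1,6], [1,9], [2,4], [2,6], [2,9], [3,8], [4,5], [4,6], [4,9], [5,6], [5,9], [7,10], [8,10]
  2-simplices (8): [1,2,6], [1,2,9], [1,5,6], [1,5,9], [2,4,6], [2,4,9], [4,5,6], [4,5,9]

giving chain groups C_0 ≅ Z^11, C_1 ≅ Z^17, C_2 ≅ Z^8.

Boundary ∂_1: C_1 → C_0 is given by ∂[p,q] = [q] − [p].
As a 11×17 matrix over Z this has rank 9, with invariant factors (1,1,1,1,1,1,1,1,1).

The boundary map ∂_2: C_2 → C_1 sends each 2-simplex [p,q,r] to [q,r] − [p,r] + [p,q]. For instance
  ∂[1,5,6] = [5,6] − [1,6] + [1,5],
  ∂[2,4,9] = [4,9] − [2,9] + [2,4].
The resulting 17×8 matrix has rank 7, and its Smith normal form has invariant factors (1,1,1,1,1,1,1).

Now H_k = ker ∂_k / im ∂_{k+1}, so:

  H_0: rank C_0 − rank ∂_1 = 11 − 9 = 2, and the invariant factors of ∂_1 are all 1, so H_0 = Z^2.
  H_1: rank ker ∂_1 − rank ∂_2 = (17 − 9) − 7 = 1, and the invariant factors of ∂_2 are all 1, so H_1 = Z.
  H_2: rank ker ∂_2 − rank ∂_3 = (8 − 7) − 0 = 1, and there is no ∂_3, so H_2 = Z.

(K is a triangulation of the disjoint union of the 2-sphere S^2 and the circle S^1.)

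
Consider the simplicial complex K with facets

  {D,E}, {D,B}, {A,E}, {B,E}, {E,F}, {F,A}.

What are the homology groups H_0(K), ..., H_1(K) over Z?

H_0 ≅ Z,  H_1 ≅ Z^2.

Order the vertices as A < B < D < E < F. Listing each simplex with vertices in this order, K has dimension 1 with simplices:

  0-simplices (5): A, B, D, E, F
  1-simplices (6): AE, AF, BD, BE, DE, EF

Hence C_0 ≅ Z^5, C_1 ≅ Z^6.

∂_1: C_1 → C_0 is given by ∂[p,q] = [q] − [p]. For instance
  ∂BD = D − B.
The resulting 5×6 matrix has rank 4, and its Smith normal form has invariant factors (1,1,1,1).

Now H_k = ker ∂_k / im ∂_{k+1}, so:

  H_0: rank C_0 − rank ∂_1 = 5 − 4 = 1, and the invariant factors of ∂_1 are all 1, so H_0 ≅ Z.
  H_1: rank ker ∂_1 − rank ∂_2 = (6 − 4) − 0 = 2, and there is no ∂_2, so H_1 ≅ Z^2.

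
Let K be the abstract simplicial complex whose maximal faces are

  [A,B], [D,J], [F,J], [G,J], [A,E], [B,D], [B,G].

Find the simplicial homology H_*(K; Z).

H_0 = Z,  H_1 = Z.

Order the vertices as A < B < D < E < F < G < J. Listing each simplex with vertices in this order, K has dimension 1 with simplices:

  0-simplices (7): A, B, D, E, F, G, J
  1-simplices (7): AB, AE, BD, BG, DJ, FJ, GJ

Hence C_0 ≅ Z^7, C_1 ≅ Z^7.

The boundary map ∂_1: C_1 → C_0 maps an edge to its endpoints' difference, ∂[p,q] = q − p.
This gives a 7×7 integer matrix of rank 6; reducing to Smith normal form yields diagonal entries (1,1,1,1,1,1).

Now H_k = ker ∂_k / im ∂_{k+1}, so:

  H_0: rank C_0 − rank ∂_1 = 7 − 6 = 1, and the invariant factors of ∂_1 are all 1, so H_0 = Z.
  H_1: rank ker ∂_1 − rank ∂_2 = (7 − 6) − 0 = 1, and there is no ∂_2, so H_1 = Z.

As a check, the Euler characteristic is 7 − 7 = 0, which agrees with 1 − 1 = 0.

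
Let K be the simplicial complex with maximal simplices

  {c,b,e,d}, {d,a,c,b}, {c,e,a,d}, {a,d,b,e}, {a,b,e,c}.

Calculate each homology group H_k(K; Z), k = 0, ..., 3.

H_0 = Z,  H_1 = 0,  H_2 = 0,  H_3 = Z.

Order the vertices as a < b < c < d < e. Listing each simplex with vertices in this order, K has dimension 3 with simplices:

  0-simplices (5): a, b, c, d, e
  1-simplices (10): ab, ac, ad, ae, bc, bd, be, cd, ce, de
  2-simplices (10): abc, abd, abe, acd, ace, ade, bcd, bce, bde, cde
  3-simplices (5): abcd, abce, abde, acde, bcde

Hence C_0 ≅ Z^5, C_1 ≅ Z^10, C_2 ≅ Z^10, C_3 ≅ Z^5.

The boundary map ∂_1: C_1 → C_0 is given by ∂[p,q] = [q] − [p].
This gives a 5×10 integer matrix of rank 4; reducing to Smith normal form yields diagonal entries (1,1,1,1).

Boundary ∂_2: C_2 → C_1 acts by ∂[p,q,r] = [q,r] − [p,r] + [p,q]. For instance
  ∂abc = bc − ac + ab,
  ∂bce = ce − be + bc.
The 10×10 boundary matrix has rank 6 and Smith normal form diag(1,1,1,1,1,1).

The boundary map ∂_3: C_3 → C_2 sends each 3-simplex σ to the alternating sum Σ_i (−1)^i (σ with its i-th vertex removed). For instance
  ∂bcde = cde − bde + bce − bcd,
  ∂abce = bce − ace + abe − abc.
This gives a 10×5 integer matrix of rank 4; reducing to Smith normal form yields diagonal entries (1,1,1,1).

Now H_k = ker ∂_k / im ∂_{k+1}, so:

  H_0: rank C_0 − rank ∂_1 = 5 − 4 = 1, and the invariant factors of ∂_1 are all 1, so H_0 = Z.
  H_1: rank ker ∂_1 − rank ∂_2 = (10 − 4) − 6 = 0, and the invariant factors of ∂_2 are all 1, so H_1 = 0.
  H_2: rank ker ∂_2 − rank ∂_3 = (10 − 6) − 4 = 0, and the invariant factors of ∂_3 are all 1, so H_2 = 0.
  H_3: rank ker ∂_3 − rank ∂_4 = (5 − 4) − 0 = 1, and there is no ∂_4, so H_3 = Z.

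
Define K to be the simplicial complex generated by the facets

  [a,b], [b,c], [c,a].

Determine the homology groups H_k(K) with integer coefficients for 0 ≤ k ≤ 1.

Take the total order a < b < c on the vertex set. Then K (dimension 1) consists of the simplices:

  0-simplices (3): a, b, c
  1-simplices (3): ab, ac, bc

giving chain groups C_0 ≅ Z^3, C_1 ≅ Z^3.

Boundary ∂_1: C_1 → C_0 maps an edge to its endpoints' difference, ∂[p,q] = q − p. For instance
  ∂ac = c − a.
The resulting 3×3 matrix has rank 2, and its Smith normal form has invariant factors (1,1).

Now H_k = ker ∂_k / im ∂_{k+1}, so:

  H_0: rank C_0 − rank ∂_1 = 3 − 2 = 1, and the invariant factors of ∂_1 are all 1, so H_0 = Z.
  H_1: rank ker ∂_1 − rank ∂_2 = (3 − 2) − 0 = 1, and there is no ∂_2, so H_1 = Z.

H_0 = Z,  H_1 = Z.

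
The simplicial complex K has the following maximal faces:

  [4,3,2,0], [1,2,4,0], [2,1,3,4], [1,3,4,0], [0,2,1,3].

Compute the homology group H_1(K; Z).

H_1 = 0.

We work with the vertex ordering 0 < 1 < 2 < 3 < 4. The simplices of K, each written with vertices in increasing order, are:

  0-simplices (5): [0], [1], [2], [3], [4]
  1-simplices (10): [0,1], [0,2], [0,3], [0,4], [1,2], [1,3], [1,4], [2,3], [2,4], [3,4]
  2-simplices (10): [0,1,2], [0,1,3], [0,1,4], [0,2,3], [0,2,4], [0,3,4], [1,2,3], [1,2,4], [1,3,4], [2,3,4]
  3-simplices (5): [0,1,2,3], [0,1,2,4], [0,1,3,4], [0,2,3,4], [1,2,3,4]

Hence C_0 ≅ Z^5, C_1 ≅ Z^10, C_2 ≅ Z^10, C_3 ≅ Z^5.

Boundary ∂_1: C_1 → C_0 is given by ∂[p,q] = [q] − [p].
As a 5×10 matrix over Z this has rank 4, with invariant factors (1,1,1,1).

The boundary map ∂_2: C_2 → C_1 sends each 2-simplex [p,q,r] to [q,r] − [p,r] + [p,q]. For instance
  ∂[1,2,4] = [2,4] − [1,4] + [1,2],
  ∂[0,2,4] = [2,4] − [0,4] + [0,2].
The resulting 10×10 matrix has rank 6, and its Smith normal form has invariant factors (1,1,1,1,1,1).

Boundary ∂_3: C_3 → C_2 sends each 3-simplex σ to the alternating sum Σ_i (−1)^i (σ with its i-th vertex removed). For instance
  ∂[0,1,2,3] = [1,2,3] − [0,2,3] + [0,1,3] − [0,1,2],
  ∂[0,1,3,4] = [1,3,4] − [0,3,4] + [0,1,4] − [0,1,3].
The resulting 10×5 matrix has rank 4, and its Smith normal form has invariant factors (1,1,1,1).

Now H_k = ker ∂_k / im ∂_{k+1}, so:

  H_1: rank ker ∂_1 − rank ∂_2 = (10 − 4) − 6 = 0, and the invariant factors of ∂_2 are all 1, so H_1 = 0.

(K is a triangulation of the 3-sphere S^3.)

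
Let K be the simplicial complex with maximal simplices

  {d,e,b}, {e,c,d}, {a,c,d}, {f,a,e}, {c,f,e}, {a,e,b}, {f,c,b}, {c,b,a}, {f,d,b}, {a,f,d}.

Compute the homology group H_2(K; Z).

H_2 = 0.

Fix the vertex order a < b < c < d < e < f and write every simplex with vertices in increasing order. Then dim K = 2 and the simplices of K are:

  0-simplices (6): a, b, c, d, e, f
  1-simplices (15): ab, ac, ad, ae, af, bc, bd, be, bf, cd, ce, cf, de, df, ef
  2-simplices (10): abc, abe, acd, adf, aef, bcf, bde, bdf, cde, cef

Hence C_0 ≅ Z^6, C_1 ≅ Z^15, C_2 ≅ Z^10.

The boundary map ∂_1: C_1 → C_0 sends each edge [p,q] (with p < q) to q − p.
As a 6×15 matrix over Z this has rank 5, with invariant factors (1,1,1,1,1).

∂_2: C_2 → C_1 maps a triangle to the signed sum of its edges. For instance
  ∂abc = bc − ac + ab,
  ∂abe = be − ae + ab.
This gives a 15×10 integer matrix of rank 10; reducing to Smith normal form yields diagonal entries (1,1,1,1,1,1,1,1,1,2).

From H_k ≅ ker(∂_k) / im(∂_{k+1}) we obtain:

  H_2: rank ker ∂_2 − rank ∂_3 = (10 − 10) − 0 = 0, and there is no ∂_3, so H_2 = 0.

(K is a triangulation of the real projective plane RP^2.)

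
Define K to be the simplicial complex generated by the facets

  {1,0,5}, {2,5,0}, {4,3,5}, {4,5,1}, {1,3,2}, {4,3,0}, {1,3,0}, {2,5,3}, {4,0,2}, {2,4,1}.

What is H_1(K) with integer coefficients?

Take the total order 0 < 1 < 2 < 3 < 4 < 5 on the vertex set. Then K (dimension 2) consists of the simplices:

  0-simplices (6): [0], [1], [2], [3], [4], [5]
  1-simplices (15): [0,1], [0,2], [0,3], [0,4], [0,5], [1,2], [1,3], [1,4], [1,5], [2,3], [2,4], [2,5], [3,4], [3,5], [4,5]
  2-simplices (10): [0,1,3], [0,1,5], [0,2,4], [0,2,5], [0,3,4], [1,2,3], [1,2,4], [1,4,5], [2,3,5], [3,4,5]

giving chain groups C_0 ≅ Z^6, C_1 ≅ Z^15, C_2 ≅ Z^10.

Boundary ∂_1: C_1 → C_0 maps an edge to its endpoints' difference, ∂[p,q] = q − p. For instance
  ∂[2,3] = [3] − [2].
As a 6×15 matrix over Z this has rank 5, with invariant factors (1,1,1,1,1).

Boundary ∂_2: C_2 → C_1 maps a triangle to the signed sum of its edges. For instance
  ∂[1,4,5] = [4,5] − [1,5] + [1,4],
  ∂[2,3,5] = [3,5] − [2,5] + [2,3].
The 15×10 boundary matrix has rank 10 and Smith normal form diag(1,1,1,1,1,1,1,1,1,2).

Reading off H_k = ker ∂_k / im ∂_{k+1}:

  H_1: rank ker ∂_1 − rank ∂_2 = (15 − 5) − 10 = 0, and ∂_2 has invariant factor 2 > 1, so H_1 ≅ Z_2.

H_1 ≅ Z_2.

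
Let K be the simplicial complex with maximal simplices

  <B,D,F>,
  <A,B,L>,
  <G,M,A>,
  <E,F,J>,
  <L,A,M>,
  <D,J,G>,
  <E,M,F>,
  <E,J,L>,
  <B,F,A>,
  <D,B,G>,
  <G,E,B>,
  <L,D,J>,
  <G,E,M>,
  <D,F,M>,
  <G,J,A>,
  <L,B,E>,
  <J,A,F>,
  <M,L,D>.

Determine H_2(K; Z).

We work with the vertex ordering A < B < D < E < F < G < J < L < M. The simplices of K, each written with vertices in increasing order, are:

  0-simplices (9): A, B, D, E, F, G, J, L, M
  1-simplices (27): AB, AF, AG, AJ, AL, AM, BD, BE, BF, BG, BL, DF, DG, DJ, DL, DM, EF, EG, EJ, EL, EM, FJ, FM, GJ, GM, JL, LM
  2-simplices (18): ABF, ABL, AFJ, AGJ, AGM, ALM, BDF, BDG, BEG, BEL, DFM, DGJ, DJL, DLM, EFJ, EFM, EGM, EJL

Hence C_0 ≅ Z^9, C_1 ≅ Z^27, C_2 ≅ Z^18.

Boundary ∂_1: C_1 → C_0 sends each edge [p,q] (with p < q) to q − p. For instance
  ∂AG = G − A.
As a 9×27 matrix over Z this has rank 8, with invariant factors (1,1,1,1,1,1,1,1).

The boundary map ∂_2: C_2 → C_1 acts by ∂[p,q,r] = [q,r] − [p,r] + [p,q]. For instance
  ∂EFM = FM − EM + EF,
  ∂BEL = EL − BL + BE.
The resulting 27×18 matrix has rank 17, and its Smith normal form has invariant factors (1,1,1,1,1,1,1,1,1,1,1,1,1,1,1,1,1).

Now H_k = ker ∂_k / im ∂_{k+1}, so:

  H_2: rank ker ∂_2 − rank ∂_3 = (18 − 17) − 0 = 1, and there is no ∂_3, so H_2 = Z.

(K is a triangulation of the torus T^2.)

H_2 ≅ Z.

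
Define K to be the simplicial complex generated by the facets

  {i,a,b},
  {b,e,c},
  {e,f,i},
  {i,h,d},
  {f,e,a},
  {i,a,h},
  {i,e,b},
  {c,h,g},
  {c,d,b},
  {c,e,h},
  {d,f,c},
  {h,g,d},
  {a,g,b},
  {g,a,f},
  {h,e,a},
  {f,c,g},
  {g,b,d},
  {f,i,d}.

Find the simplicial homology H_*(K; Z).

H_0 ≅ Z,  H_1 ≅ Z ⊕ Z/2Z,  H_2 = 0.

Take the total order a < b < c < d < e < f < g < h < i on the vertex set. Then K (dimension 2) consists of the simplices:

  0-simplices (9): a, b, c, d, e, f, g, h, i
  1-simplices (27): ab, ae, af, ag, ah, ai, bc, bd, be, bg, bi, cd, ce, cf, cg, ch, df, dg, dh, di, ef, eh, ei, fg, fi, gh, hi
  2-simplices (18): abg, abi, aef, aeh, afg, ahi, bcd, bce, bdg, bei, cdf, ceh, cfg, cgh, dfi, dgh, dhi, efi

so the chain groups are C_0 ≅ Z^9, C_1 ≅ Z^27, C_2 ≅ Z^18.

Boundary ∂_1: C_1 → C_0 is given by ∂[p,q] = [q] − [p]. For instance
  ∂di = i − d.
This gives a 9×27 integer matrix of rank 8; reducing to Smith normal form yields diagonal entries (1,1,1,1,1,1,1,1).

Boundary ∂_2: C_2 → C_1 acts by ∂[p,q,r] = [q,r] − [p,r] + [p,q]. For instance
  ∂afg = fg − ag + af,
  ∂ahi = hi − ai + ah.
This gives a 27×18 integer matrix of rank 18; reducing to Smith normal form yields diagonal entries (1,1,1,1,1,1,1,1,1,1,1,1,1,1,1,1,1,2).

Reading off H_k = ker ∂_k / im ∂_{k+1}:

  H_0: rank C_0 − rank ∂_1 = 9 − 8 = 1, and the invariant factors of ∂_1 are all 1, so H_0 ≅ Z.
  H_1: rank ker ∂_1 − rank ∂_2 = (27 − 8) − 18 = 1, and ∂_2 has invariant factor 2 > 1, so H_1 ≅ Z ⊕ Z/2Z.
  H_2: rank ker ∂_2 − rank ∂_3 = (18 − 18) − 0 = 0, and there is no ∂_3, so H_2 ≅ 0.

As a check, the Euler characteristic is 9 − 27 + 18 = 0, which agrees with 1 − 1 + 0 = 0.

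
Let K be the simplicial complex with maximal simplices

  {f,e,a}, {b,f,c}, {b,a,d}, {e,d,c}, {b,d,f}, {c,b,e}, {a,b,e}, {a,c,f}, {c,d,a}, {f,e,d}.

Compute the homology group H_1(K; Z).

H_1 = Z/2Z.

Fix the vertex order a < b < c < d < e < f and write every simplex with vertices in increasing order. Then dim K = 2 and the simplices of K are:

  0-simplices (6): a, b, c, d, e, f
  1-simplices (15): ab, ac, ad, ae, af, bc, bd, be, bf, cd, ce, cf, de, df, ef
  2-simplices (10): abd, abe, acd, acf, aef, bce, bcf, bdf, cde, def

giving chain groups C_0 ≅ Z^6, C_1 ≅ Z^15, C_2 ≅ Z^10.

∂_1: C_1 → C_0 is given by ∂[p,q] = [q] − [p].
The resulting 6×15 matrix has rank 5, and its Smith normal form has invariant factors (1,1,1,1,1).

Boundary ∂_2: C_2 → C_1 acts by ∂[p,q,r] = [q,r] − [p,r] + [p,q]. For instance
  ∂abd = bd − ad + ab,
  ∂acf = cf − af + ac.
This gives a 15×10 integer matrix of rank 10; reducing to Smith normal form yields diagonal entries (1,1,1,1,1,1,1,1,1,2).

Reading off H_k = ker ∂_k / im ∂_{k+1}:

  H_1: rank ker ∂_1 − rank ∂_2 = (15 − 5) − 10 = 0, and ∂_2 has invariant factor 2 > 1, so H_1 ≅ Z/2Z.

(K is a triangulation of the real projective plane RP^2.)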